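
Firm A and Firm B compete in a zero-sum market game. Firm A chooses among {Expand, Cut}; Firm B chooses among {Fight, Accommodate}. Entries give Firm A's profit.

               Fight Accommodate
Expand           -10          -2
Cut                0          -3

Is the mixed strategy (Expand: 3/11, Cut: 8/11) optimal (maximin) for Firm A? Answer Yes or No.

Against Fight this mix gives (3/11)·(-10) + (8/11)·0 = -30/11.
Against Accommodate this mix gives (3/11)·(-2) + (8/11)·(-3) = -30/11.
All of Firm B's active replies (Fight, Accommodate) yield -30/11, and no column does worse for Firm A. The mix makes Firm B indifferent and guarantees -30/11, so it is optimal.

Yes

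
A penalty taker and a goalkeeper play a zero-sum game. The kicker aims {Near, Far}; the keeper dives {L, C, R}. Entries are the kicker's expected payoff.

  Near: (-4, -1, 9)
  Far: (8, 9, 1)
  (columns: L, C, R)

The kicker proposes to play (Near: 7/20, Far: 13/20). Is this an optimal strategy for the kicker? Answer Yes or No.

Yes

Against L this mix gives (7/20)·(-4) + (13/20)·8 = 19/5.
Against C this mix gives (7/20)·(-1) + (13/20)·9 = 11/2.
Against R this mix gives (7/20)·9 + (13/20)·1 = 19/5.
All of the keeper's active replies (L, R) yield 19/5, and no column does worse for the kicker. The mix makes the keeper indifferent and guarantees 19/5, so it is optimal.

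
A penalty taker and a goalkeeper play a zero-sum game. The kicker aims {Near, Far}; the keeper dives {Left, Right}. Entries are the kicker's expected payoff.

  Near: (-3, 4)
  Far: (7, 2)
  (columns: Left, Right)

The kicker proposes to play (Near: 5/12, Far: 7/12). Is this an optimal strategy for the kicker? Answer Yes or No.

Yes

Against Left this mix gives (5/12)·(-3) + (7/12)·7 = 17/6.
Against Right this mix gives (5/12)·4 + (7/12)·2 = 17/6.
All of the keeper's active replies (Left, Right) yield 17/6, and no column does worse for the kicker. The mix makes the keeper indifferent and guarantees 17/6, so it is optimal.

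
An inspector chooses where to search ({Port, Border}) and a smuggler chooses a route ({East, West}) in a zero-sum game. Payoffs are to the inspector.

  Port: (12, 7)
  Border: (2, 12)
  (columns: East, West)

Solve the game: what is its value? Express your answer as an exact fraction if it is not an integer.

Row minima: Port → 7, Border → 2; maximin = 7.
Column maxima: East → 12, West → 12; minimax = 12.
7 ≠ 12, so there is no saddle point; optimal play is mixed.
Let the inspector play Port with probability p. Expected payoff against East: 12p + 2(1−p) = 10p + 2; against West: 7p + 12(1−p) = −5p + 12.
Setting these equal: 10p + 2 = −5p + 12 ⇒ 15p = 10 ⇒ p = 2/3, and the value is (10)·(2/3) + 2 = 26/3.
For the smuggler: with q = P(East), equating Port's and Border's payoffs gives 5q + 7 = −10q + 12 ⇒ q = 1/3.

26/3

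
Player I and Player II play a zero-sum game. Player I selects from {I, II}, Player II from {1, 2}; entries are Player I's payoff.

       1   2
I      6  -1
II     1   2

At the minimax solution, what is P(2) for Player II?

5/8

Row minima: I → -1, II → 1; maximin = 1.
Column maxima: 1 → 6, 2 → 2; minimax = 2.
1 ≠ 2, so there is no saddle point; optimal play is mixed.
Let Player I play I with probability p. Expected payoff against 1: 6p + 1(1−p) = 5p + 1; against 2: (-1)p + 2(1−p) = −3p + 2.
Setting these equal: 5p + 1 = −3p + 2 ⇒ 8p = 1 ⇒ p = 1/8, and the value is (5)·(1/8) + 1 = 13/8.
For Player II: with q = P(1), equating I's and II's payoffs gives 7q − 1 = −q + 2 ⇒ q = 3/8.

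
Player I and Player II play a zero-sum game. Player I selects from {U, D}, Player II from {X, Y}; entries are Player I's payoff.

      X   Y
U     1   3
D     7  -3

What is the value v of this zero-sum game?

2

Row minima: U → 1, D → -3; maximin = 1.
Column maxima: X → 7, Y → 3; minimax = 3.
1 ≠ 3, so there is no saddle point; optimal play is mixed.
Let Player I play U with probability p. Expected payoff against X: 1p + 7(1−p) = −6p + 7; against Y: 3p + (-3)(1−p) = 6p − 3.
Setting these equal: −6p + 7 = 6p − 3 ⇒ −12p = -10 ⇒ p = 5/6, and the value is (-6)·(5/6) + 7 = 2.
For Player II: with q = P(X), equating U's and D's payoffs gives −2q + 3 = 10q − 3 ⇒ q = 1/2.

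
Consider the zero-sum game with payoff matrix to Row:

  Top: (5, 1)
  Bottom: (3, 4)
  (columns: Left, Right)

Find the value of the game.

Row minima: Top → 1, Bottom → 3; maximin = 3.
Column maxima: Left → 5, Right → 4; minimax = 4.
3 ≠ 4, so there is no saddle point; optimal play is mixed.
Let Row play Top with probability p. Expected payoff against Left: 5p + 3(1−p) = 2p + 3; against Right: 1p + 4(1−p) = −3p + 4.
Setting these equal: 2p + 3 = −3p + 4 ⇒ 5p = 1 ⇒ p = 1/5, and the value is (2)·(1/5) + 3 = 17/5.
For Column: with q = P(Left), equating Top's and Bottom's payoffs gives 4q + 1 = −q + 4 ⇒ q = 3/5.

17/5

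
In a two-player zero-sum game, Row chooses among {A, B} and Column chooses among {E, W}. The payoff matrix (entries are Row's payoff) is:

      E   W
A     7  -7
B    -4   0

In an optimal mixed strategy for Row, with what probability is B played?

Row minima: A → -7, B → -4; maximin = -4.
Column maxima: E → 7, W → 0; minimax = 0.
-4 ≠ 0, so there is no saddle point; optimal play is mixed.
Let Row play A with probability p. Expected payoff against E: 7p + (-4)(1−p) = 11p − 4; against W: (-7)p + 0(1−p) = −7p.
Setting these equal: 11p − 4 = −7p ⇒ 18p = 4 ⇒ p = 2/9, and the value is (11)·(2/9) − 4 = -14/9.
For Column: with q = P(E), equating A's and B's payoffs gives 14q − 7 = −4q ⇒ q = 7/18.

7/9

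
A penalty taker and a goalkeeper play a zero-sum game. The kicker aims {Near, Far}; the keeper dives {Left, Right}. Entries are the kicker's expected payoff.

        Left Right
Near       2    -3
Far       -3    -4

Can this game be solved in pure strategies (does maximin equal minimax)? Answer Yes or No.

Row minima: Near → -3, Far → -4; maximin = -3.
Column maxima: Left → 2, Right → -3; minimax = -3.
maximin = minimax = -3, so a saddle point exists.

Yes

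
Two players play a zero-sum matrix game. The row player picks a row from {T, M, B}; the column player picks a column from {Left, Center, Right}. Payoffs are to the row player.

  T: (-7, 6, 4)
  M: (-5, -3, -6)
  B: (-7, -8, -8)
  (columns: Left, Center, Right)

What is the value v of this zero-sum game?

Row minima: T → -7, M → -6, B → -8; maximin = -6.
Column maxima: Left → -5, Center → 6, Right → 4; minimax = -5.
-6 ≠ -5, so there is no saddle point; optimal play is mixed.
B is strictly dominated by M, so the row player never plays it.
With B eliminated, Center is strictly dominated by Left (it gives the row player strictly more in every remaining row), so the column player never plays it.
On the remaining 2×2 (T, M vs Left, Right):
Let the row player play T with probability p. Expected payoff against Left: (-7)p + (-5)(1−p) = −2p − 5; against Right: 4p + (-6)(1−p) = 10p − 6.
Setting these equal: −2p − 5 = 10p − 6 ⇒ −12p = -1 ⇒ p = 1/12, and the value is (-2)·(1/12) − 5 = -31/6.
For the column player: with q = P(Left), equating T's and M's payoffs gives −11q + 4 = q − 6 ⇒ q = 5/6.

-31/6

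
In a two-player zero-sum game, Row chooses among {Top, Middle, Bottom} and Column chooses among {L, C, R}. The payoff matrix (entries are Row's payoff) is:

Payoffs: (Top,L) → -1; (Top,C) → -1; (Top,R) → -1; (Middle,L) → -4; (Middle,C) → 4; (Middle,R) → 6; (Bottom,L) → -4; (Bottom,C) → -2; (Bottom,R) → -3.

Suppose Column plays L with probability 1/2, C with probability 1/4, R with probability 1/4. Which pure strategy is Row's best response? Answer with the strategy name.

Middle

Expected payoff of Top: (1/2)·(-1) + (1/4)·(-1) + (1/4)·(-1) = -1.
Expected payoff of Middle: (1/2)·(-4) + (1/4)·4 + (1/4)·6 = 1/2.
Expected payoff of Bottom: (1/2)·(-4) + (1/4)·(-2) + (1/4)·(-3) = -13/4.
The largest is 1/2, so Row's best response is Middle.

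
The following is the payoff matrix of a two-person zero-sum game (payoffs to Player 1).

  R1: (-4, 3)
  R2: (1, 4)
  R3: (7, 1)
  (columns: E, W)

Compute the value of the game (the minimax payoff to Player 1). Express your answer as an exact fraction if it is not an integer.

3

Row minima: R1 → -4, R2 → 1, R3 → 1; maximin = 1.
Column maxima: E → 7, W → 4; minimax = 4.
1 ≠ 4, so there is no saddle point; optimal play is mixed.
R1 is strictly dominated by R2, so Player 1 never plays it.
On the remaining 2×2 (R2, R3 vs E, W):
Let Player 1 play R2 with probability p. Expected payoff against E: 1p + 7(1−p) = −6p + 7; against W: 4p + 1(1−p) = 3p + 1.
Setting these equal: −6p + 7 = 3p + 1 ⇒ −9p = -6 ⇒ p = 2/3, and the value is (-6)·(2/3) + 7 = 3.
For Player 2: with q = P(E), equating R2's and R3's payoffs gives −3q + 4 = 6q + 1 ⇒ q = 1/3.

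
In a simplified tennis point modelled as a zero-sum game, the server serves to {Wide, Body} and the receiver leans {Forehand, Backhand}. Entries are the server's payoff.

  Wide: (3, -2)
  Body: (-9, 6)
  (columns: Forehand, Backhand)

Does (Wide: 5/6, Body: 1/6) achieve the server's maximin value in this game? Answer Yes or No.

No

Against Forehand this mix gives (5/6)·3 + (1/6)·(-9) = 1.
Against Backhand this mix gives (5/6)·(-2) + (1/6)·6 = -2/3.
The receiver will play Backhand, holding the server to -2/3. Shifting weight toward the row that does better against Backhand would raise this floor (the equalizing mix achieves 0 against both Backhand and Forehand), so the proposed strategy is not optimal.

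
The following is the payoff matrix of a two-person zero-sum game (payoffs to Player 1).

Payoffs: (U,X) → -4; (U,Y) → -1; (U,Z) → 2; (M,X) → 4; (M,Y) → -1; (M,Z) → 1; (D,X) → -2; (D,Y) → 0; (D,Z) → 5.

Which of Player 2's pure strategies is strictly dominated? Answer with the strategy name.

Y holds Player 1's payoff strictly below Z in every row: -1 < 2, -1 < 1, 0 < 5.
So Z is strictly dominated for Player 2.

Z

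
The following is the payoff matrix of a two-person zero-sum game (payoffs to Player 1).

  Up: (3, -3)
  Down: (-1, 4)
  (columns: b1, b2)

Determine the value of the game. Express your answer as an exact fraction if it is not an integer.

9/11

Row minima: Up → -3, Down → -1; maximin = -1.
Column maxima: b1 → 3, b2 → 4; minimax = 3.
-1 ≠ 3, so there is no saddle point; optimal play is mixed.
Let Player 1 play Up with probability p. Expected payoff against b1: 3p + (-1)(1−p) = 4p − 1; against b2: (-3)p + 4(1−p) = −7p + 4.
Setting these equal: 4p − 1 = −7p + 4 ⇒ 11p = 5 ⇒ p = 5/11, and the value is (4)·(5/11) − 1 = 9/11.
For Player 2: with q = P(b1), equating Up's and Down's payoffs gives 6q − 3 = −5q + 4 ⇒ q = 7/11.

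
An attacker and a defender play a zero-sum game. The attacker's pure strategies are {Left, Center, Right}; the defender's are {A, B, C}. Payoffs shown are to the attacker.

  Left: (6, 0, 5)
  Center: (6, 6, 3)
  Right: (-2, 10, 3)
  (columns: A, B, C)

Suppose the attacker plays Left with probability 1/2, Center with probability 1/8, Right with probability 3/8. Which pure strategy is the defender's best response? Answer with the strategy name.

If the defender plays A, the attacker's expected payoff is (1/2)·6 + (1/8)·6 + (3/8)·(-2) = 3.
If the defender plays B, the attacker's expected payoff is (1/2)·0 + (1/8)·6 + (3/8)·10 = 9/2.
If the defender plays C, the attacker's expected payoff is (1/2)·5 + (1/8)·3 + (3/8)·3 = 4.
The defender minimizes the attacker's payoff; the smallest is 3, so the best response is A.

A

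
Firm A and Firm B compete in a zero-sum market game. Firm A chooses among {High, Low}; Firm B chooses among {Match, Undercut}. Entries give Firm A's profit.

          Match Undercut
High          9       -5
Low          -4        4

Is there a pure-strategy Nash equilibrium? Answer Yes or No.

Row minima: High → -5, Low → -4; maximin = -4.
Column maxima: Match → 9, Undercut → 4; minimax = 4.
-4 ≠ 4, so no pure-strategy equilibrium exists.

No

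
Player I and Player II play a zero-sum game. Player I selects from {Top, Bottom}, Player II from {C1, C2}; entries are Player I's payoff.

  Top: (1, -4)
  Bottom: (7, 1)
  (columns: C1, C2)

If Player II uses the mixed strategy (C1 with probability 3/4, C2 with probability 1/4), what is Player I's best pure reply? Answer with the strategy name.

Expected payoff of Top: (3/4)·1 + (1/4)·(-4) = -1/4.
Expected payoff of Bottom: (3/4)·7 + (1/4)·1 = 11/2.
The largest is 11/2, so Player I's best response is Bottom.

Bottom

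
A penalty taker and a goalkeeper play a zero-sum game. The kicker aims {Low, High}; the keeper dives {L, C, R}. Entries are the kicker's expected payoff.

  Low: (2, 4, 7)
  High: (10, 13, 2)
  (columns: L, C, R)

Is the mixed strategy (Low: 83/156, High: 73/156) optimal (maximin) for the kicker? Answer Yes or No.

No

Against L this mix gives (83/156)·2 + (73/156)·10 = 224/39.
Against C this mix gives (83/156)·4 + (73/156)·13 = 427/52.
Against R this mix gives (83/156)·7 + (73/156)·2 = 727/156.
The keeper will play R, holding the kicker to 727/156. Shifting weight toward the row that does better against R would raise this floor (the equalizing mix achieves 66/13 against both R and L), so the proposed strategy is not optimal.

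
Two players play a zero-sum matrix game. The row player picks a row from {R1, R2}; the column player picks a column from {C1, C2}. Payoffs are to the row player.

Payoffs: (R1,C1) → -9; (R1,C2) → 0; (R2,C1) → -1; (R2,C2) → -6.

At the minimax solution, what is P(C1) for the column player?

Row minima: R1 → -9, R2 → -6; maximin = -6.
Column maxima: C1 → -1, C2 → 0; minimax = -1.
-6 ≠ -1, so there is no saddle point; optimal play is mixed.
Let the row player play R1 with probability p. Expected payoff against C1: (-9)p + (-1)(1−p) = −8p − 1; against C2: 0p + (-6)(1−p) = 6p − 6.
Setting these equal: −8p − 1 = 6p − 6 ⇒ −14p = -5 ⇒ p = 5/14, and the value is (-8)·(5/14) − 1 = -27/7.
For the column player: with q = P(C1), equating R1's and R2's payoffs gives −9q = 5q − 6 ⇒ q = 3/7.

3/7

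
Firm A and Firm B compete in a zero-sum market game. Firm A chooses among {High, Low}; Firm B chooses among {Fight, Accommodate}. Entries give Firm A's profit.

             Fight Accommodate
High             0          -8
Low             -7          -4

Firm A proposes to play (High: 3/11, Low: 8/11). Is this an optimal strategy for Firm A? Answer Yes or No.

Against Fight this mix gives (3/11)·0 + (8/11)·(-7) = -56/11.
Against Accommodate this mix gives (3/11)·(-8) + (8/11)·(-4) = -56/11.
All of Firm B's active replies (Fight, Accommodate) yield -56/11, and no column does worse for Firm A. The mix makes Firm B indifferent and guarantees -56/11, so it is optimal.

Yes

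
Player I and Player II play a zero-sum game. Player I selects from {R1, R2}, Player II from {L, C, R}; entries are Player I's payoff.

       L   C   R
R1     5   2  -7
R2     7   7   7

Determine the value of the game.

7

Row minima: R1 → -7, R2 → 7; maximin = 7.
Column maxima: L → 7, C → 7, R → 7; minimax = 7.
Since maximin = minimax = 7, there is a saddle point and the value is 7.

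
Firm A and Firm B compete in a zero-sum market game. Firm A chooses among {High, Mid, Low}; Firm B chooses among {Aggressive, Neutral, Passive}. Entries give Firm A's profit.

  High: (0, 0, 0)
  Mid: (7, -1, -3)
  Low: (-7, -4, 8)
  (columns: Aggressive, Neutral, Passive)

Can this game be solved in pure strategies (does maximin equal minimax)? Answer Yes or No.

Row minima: High → 0, Mid → -3, Low → -7; maximin = 0.
Column maxima: Aggressive → 7, Neutral → 0, Passive → 8; minimax = 0.
maximin = minimax = 0, so a saddle point exists.

Yes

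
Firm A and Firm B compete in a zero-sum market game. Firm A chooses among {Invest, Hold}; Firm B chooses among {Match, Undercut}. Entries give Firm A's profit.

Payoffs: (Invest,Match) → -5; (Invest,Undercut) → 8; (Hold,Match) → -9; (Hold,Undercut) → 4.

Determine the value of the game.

Row minima: Invest → -5, Hold → -9; maximin = -5.
Column maxima: Match → -5, Undercut → 8; minimax = -5.
Since maximin = minimax = -5, there is a saddle point and the value is -5.

-5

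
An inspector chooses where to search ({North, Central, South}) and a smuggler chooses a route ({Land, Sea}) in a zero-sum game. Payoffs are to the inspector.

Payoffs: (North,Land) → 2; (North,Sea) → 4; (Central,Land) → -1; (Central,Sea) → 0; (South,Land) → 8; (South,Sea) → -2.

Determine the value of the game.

Row minima: North → 2, Central → -1, South → -2; maximin = 2.
Column maxima: Land → 8, Sea → 4; minimax = 4.
2 ≠ 4, so there is no saddle point; optimal play is mixed.
Central is strictly dominated by North, so the inspector never plays it.
On the remaining 2×2 (North, South vs Land, Sea):
Let the inspector play North with probability p. Expected payoff against Land: 2p + 8(1−p) = −6p + 8; against Sea: 4p + (-2)(1−p) = 6p − 2.
Setting these equal: −6p + 8 = 6p − 2 ⇒ −12p = -10 ⇒ p = 5/6, and the value is (-6)·(5/6) + 8 = 3.
For the smuggler: with q = P(Land), equating North's and South's payoffs gives −2q + 4 = 10q − 2 ⇒ q = 1/2.

3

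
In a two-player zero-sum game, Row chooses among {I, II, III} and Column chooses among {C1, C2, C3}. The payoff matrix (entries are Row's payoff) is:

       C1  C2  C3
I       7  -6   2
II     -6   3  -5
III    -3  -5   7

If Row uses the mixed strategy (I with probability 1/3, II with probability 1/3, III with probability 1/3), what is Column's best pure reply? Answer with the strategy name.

C2

If Column plays C1, Row's expected payoff is (1/3)·7 + (1/3)·(-6) + (1/3)·(-3) = -2/3.
If Column plays C2, Row's expected payoff is (1/3)·(-6) + (1/3)·3 + (1/3)·(-5) = -8/3.
If Column plays C3, Row's expected payoff is (1/3)·2 + (1/3)·(-5) + (1/3)·7 = 4/3.
Column minimizes Row's payoff; the smallest is -8/3, so the best response is C2.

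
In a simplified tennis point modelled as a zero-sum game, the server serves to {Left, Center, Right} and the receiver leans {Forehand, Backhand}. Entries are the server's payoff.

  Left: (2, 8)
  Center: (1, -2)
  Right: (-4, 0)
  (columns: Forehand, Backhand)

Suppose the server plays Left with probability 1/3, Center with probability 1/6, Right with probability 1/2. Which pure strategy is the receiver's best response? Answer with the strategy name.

If the receiver plays Forehand, the server's expected payoff is (1/3)·2 + (1/6)·1 + (1/2)·(-4) = -7/6.
If the receiver plays Backhand, the server's expected payoff is (1/3)·8 + (1/6)·(-2) + (1/2)·0 = 7/3.
The receiver minimizes the server's payoff; the smallest is -7/6, so the best response is Forehand.

Forehand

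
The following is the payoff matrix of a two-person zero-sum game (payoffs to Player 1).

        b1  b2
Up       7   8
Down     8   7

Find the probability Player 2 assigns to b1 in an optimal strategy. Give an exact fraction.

Row minima: Up → 7, Down → 7; maximin = 7.
Column maxima: b1 → 8, b2 → 8; minimax = 8.
7 ≠ 8, so there is no saddle point; optimal play is mixed.
Let Player 1 play Up with probability p. Expected payoff against b1: 7p + 8(1−p) = −p + 8; against b2: 8p + 7(1−p) = p + 7.
Setting these equal: −p + 8 = p + 7 ⇒ −2p = -1 ⇒ p = 1/2, and the value is (-1)·(1/2) + 8 = 15/2.
For Player 2: with q = P(b1), equating Up's and Down's payoffs gives −q + 8 = q + 7 ⇒ q = 1/2.

1/2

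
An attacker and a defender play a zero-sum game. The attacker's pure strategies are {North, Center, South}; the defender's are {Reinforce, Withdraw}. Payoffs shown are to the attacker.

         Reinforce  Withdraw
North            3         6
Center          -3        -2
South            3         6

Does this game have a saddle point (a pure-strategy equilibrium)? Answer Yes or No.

Row minima: North → 3, Center → -3, South → 3; maximin = 3.
Column maxima: Reinforce → 3, Withdraw → 6; minimax = 3.
maximin = minimax = 3, so a saddle point exists.

Yes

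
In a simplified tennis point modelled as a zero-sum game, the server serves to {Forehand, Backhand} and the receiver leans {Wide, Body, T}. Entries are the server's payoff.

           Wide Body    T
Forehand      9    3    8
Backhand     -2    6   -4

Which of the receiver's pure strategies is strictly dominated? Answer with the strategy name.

T holds the server's payoff strictly below Wide in every row: 8 < 9, -4 < -2.
So Wide is strictly dominated for the receiver.

Wide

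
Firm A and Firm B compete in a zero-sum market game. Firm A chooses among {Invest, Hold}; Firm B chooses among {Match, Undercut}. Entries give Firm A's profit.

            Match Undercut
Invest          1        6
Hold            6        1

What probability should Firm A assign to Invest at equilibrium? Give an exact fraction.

Row minima: Invest → 1, Hold → 1; maximin = 1.
Column maxima: Match → 6, Undercut → 6; minimax = 6.
1 ≠ 6, so there is no saddle point; optimal play is mixed.
Let Firm A play Invest with probability p. Expected payoff against Match: 1p + 6(1−p) = −5p + 6; against Undercut: 6p + 1(1−p) = 5p + 1.
Setting these equal: −5p + 6 = 5p + 1 ⇒ −10p = -5 ⇒ p = 1/2, and the value is (-5)·(1/2) + 6 = 7/2.
For Firm B: with q = P(Match), equating Invest's and Hold's payoffs gives −5q + 6 = 5q + 1 ⇒ q = 1/2.

1/2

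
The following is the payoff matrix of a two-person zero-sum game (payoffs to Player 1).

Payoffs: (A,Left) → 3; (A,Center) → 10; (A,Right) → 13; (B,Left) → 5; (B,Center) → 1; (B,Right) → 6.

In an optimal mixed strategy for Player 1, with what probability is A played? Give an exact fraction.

Row minima: A → 3, B → 1; maximin = 3.
Column maxima: Left → 5, Center → 10, Right → 13; minimax = 5.
3 ≠ 5, so there is no saddle point; optimal play is mixed.
Right is strictly dominated by Left (it gives Player 1 strictly more in every row), so Player 2 never plays it.
On the remaining 2×2 (A, B vs Left, Center):
Let Player 1 play A with probability p. Expected payoff against Left: 3p + 5(1−p) = −2p + 5; against Center: 10p + 1(1−p) = 9p + 1.
Setting these equal: −2p + 5 = 9p + 1 ⇒ −11p = -4 ⇒ p = 4/11, and the value is (-2)·(4/11) + 5 = 47/11.
For Player 2: with q = P(Left), equating A's and B's payoffs gives −7q + 10 = 4q + 1 ⇒ q = 9/11.

4/11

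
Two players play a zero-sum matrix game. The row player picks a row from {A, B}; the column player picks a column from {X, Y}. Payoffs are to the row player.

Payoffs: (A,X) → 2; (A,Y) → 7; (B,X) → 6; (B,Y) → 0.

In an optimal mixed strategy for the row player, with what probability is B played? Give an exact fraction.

5/11

Row minima: A → 2, B → 0; maximin = 2.
Column maxima: X → 6, Y → 7; minimax = 6.
2 ≠ 6, so there is no saddle point; optimal play is mixed.
Let the row player play A with probability p. Expected payoff against X: 2p + 6(1−p) = −4p + 6; against Y: 7p + 0(1−p) = 7p.
Setting these equal: −4p + 6 = 7p ⇒ −11p = -6 ⇒ p = 6/11, and the value is (-4)·(6/11) + 6 = 42/11.
For the column player: with q = P(X), equating A's and B's payoffs gives −5q + 7 = 6q ⇒ q = 7/11.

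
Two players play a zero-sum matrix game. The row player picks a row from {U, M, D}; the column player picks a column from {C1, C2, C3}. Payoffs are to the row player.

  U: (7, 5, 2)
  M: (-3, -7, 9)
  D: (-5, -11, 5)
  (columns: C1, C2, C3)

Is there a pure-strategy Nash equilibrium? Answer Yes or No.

No

Row minima: U → 2, M → -7, D → -11; maximin = 2.
Column maxima: C1 → 7, C2 → 5, C3 → 9; minimax = 5.
2 ≠ 5, so no pure-strategy equilibrium exists.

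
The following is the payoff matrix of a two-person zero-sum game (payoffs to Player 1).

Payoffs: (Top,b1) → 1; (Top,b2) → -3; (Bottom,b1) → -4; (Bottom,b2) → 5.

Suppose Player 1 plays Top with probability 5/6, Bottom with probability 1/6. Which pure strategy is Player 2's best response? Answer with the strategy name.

b2

If Player 2 plays b1, Player 1's expected payoff is (5/6)·1 + (1/6)·(-4) = 1/6.
If Player 2 plays b2, Player 1's expected payoff is (5/6)·(-3) + (1/6)·5 = -5/3.
Player 2 minimizes Player 1's payoff; the smallest is -5/3, so the best response is b2.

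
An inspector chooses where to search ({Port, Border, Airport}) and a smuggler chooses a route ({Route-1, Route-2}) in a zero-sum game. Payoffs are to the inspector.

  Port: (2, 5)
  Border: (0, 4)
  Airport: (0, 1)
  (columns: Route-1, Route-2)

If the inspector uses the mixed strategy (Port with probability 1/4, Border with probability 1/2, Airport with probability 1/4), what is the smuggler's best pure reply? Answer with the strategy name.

If the smuggler plays Route-1, the inspector's expected payoff is (1/4)·2 + (1/2)·0 + (1/4)·0 = 1/2.
If the smuggler plays Route-2, the inspector's expected payoff is (1/4)·5 + (1/2)·4 + (1/4)·1 = 7/2.
The smuggler minimizes the inspector's payoff; the smallest is 1/2, so the best response is Route-1.

Route-1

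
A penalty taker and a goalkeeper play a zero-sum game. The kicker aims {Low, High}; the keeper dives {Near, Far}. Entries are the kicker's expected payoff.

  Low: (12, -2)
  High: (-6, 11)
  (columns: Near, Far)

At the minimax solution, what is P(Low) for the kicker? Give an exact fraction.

Row minima: Low → -2, High → -6; maximin = -2.
Column maxima: Near → 12, Far → 11; minimax = 11.
-2 ≠ 11, so there is no saddle point; optimal play is mixed.
Let the kicker play Low with probability p. Expected payoff against Near: 12p + (-6)(1−p) = 18p − 6; against Far: (-2)p + 11(1−p) = −13p + 11.
Setting these equal: 18p − 6 = −13p + 11 ⇒ 31p = 17 ⇒ p = 17/31, and the value is (18)·(17/31) − 6 = 120/31.
For the keeper: with q = P(Near), equating Low's and High's payoffs gives 14q − 2 = −17q + 11 ⇒ q = 13/31.

17/31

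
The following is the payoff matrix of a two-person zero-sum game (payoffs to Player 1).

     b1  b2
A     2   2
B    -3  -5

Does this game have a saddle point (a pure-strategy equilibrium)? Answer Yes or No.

Yes

Row minima: A → 2, B → -5; maximin = 2.
Column maxima: b1 → 2, b2 → 2; minimax = 2.
maximin = minimax = 2, so a saddle point exists.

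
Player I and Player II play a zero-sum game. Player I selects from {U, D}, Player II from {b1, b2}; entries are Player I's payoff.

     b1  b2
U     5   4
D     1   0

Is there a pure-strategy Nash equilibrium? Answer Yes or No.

Yes

Row minima: U → 4, D → 0; maximin = 4.
Column maxima: b1 → 5, b2 → 4; minimax = 4.
maximin = minimax = 4, so a saddle point exists.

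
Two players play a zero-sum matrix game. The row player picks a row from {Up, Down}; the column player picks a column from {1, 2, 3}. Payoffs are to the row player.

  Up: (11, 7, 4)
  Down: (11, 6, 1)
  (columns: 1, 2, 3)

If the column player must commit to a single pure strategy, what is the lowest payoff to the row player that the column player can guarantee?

Column maxima: 1 → 11, 2 → 7, 3 → 4.
The smallest of these is 4.

4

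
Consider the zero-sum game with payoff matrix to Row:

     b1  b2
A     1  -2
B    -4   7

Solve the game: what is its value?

-1/14

Row minima: A → -2, B → -4; maximin = -2.
Column maxima: b1 → 1, b2 → 7; minimax = 1.
-2 ≠ 1, so there is no saddle point; optimal play is mixed.
Let Row play A with probability p. Expected payoff against b1: 1p + (-4)(1−p) = 5p − 4; against b2: (-2)p + 7(1−p) = −9p + 7.
Setting these equal: 5p − 4 = −9p + 7 ⇒ 14p = 11 ⇒ p = 11/14, and the value is (5)·(11/14) − 4 = -1/14.
For Column: with q = P(b1), equating A's and B's payoffs gives 3q − 2 = −11q + 7 ⇒ q = 9/14.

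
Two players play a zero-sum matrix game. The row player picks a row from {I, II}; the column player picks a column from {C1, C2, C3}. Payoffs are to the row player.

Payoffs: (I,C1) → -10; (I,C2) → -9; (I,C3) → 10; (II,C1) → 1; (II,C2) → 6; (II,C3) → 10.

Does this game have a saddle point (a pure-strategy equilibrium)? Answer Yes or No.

Yes

Row minima: I → -10, II → 1; maximin = 1.
Column maxima: C1 → 1, C2 → 6, C3 → 10; minimax = 1.
maximin = minimax = 1, so a saddle point exists.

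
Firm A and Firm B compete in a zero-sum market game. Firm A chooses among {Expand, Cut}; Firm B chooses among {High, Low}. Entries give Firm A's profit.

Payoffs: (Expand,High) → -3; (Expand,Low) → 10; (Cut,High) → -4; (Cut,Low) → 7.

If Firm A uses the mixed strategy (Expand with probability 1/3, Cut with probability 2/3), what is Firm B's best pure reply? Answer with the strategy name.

High

If Firm B plays High, Firm A's expected payoff is (1/3)·(-3) + (2/3)·(-4) = -11/3.
If Firm B plays Low, Firm A's expected payoff is (1/3)·10 + (2/3)·7 = 8.
Firm B minimizes Firm A's payoff; the smallest is -11/3, so the best response is High.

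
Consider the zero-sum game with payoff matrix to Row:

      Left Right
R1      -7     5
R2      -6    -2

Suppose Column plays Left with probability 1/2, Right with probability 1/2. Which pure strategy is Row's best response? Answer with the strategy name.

R1

Expected payoff of R1: (1/2)·(-7) + (1/2)·5 = -1.
Expected payoff of R2: (1/2)·(-6) + (1/2)·(-2) = -4.
The largest is -1, so Row's best response is R1.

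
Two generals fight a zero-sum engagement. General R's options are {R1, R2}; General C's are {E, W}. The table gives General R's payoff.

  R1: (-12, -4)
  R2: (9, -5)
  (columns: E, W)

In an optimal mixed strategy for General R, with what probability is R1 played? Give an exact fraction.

Row minima: R1 → -12, R2 → -5; maximin = -5.
Column maxima: E → 9, W → -4; minimax = -4.
-5 ≠ -4, so there is no saddle point; optimal play is mixed.
Let General R play R1 with probability p. Expected payoff against E: (-12)p + 9(1−p) = −21p + 9; against W: (-4)p + (-5)(1−p) = p − 5.
Setting these equal: −21p + 9 = p − 5 ⇒ −22p = -14 ⇒ p = 7/11, and the value is (-21)·(7/11) + 9 = -48/11.
For General C: with q = P(E), equating R1's and R2's payoffs gives −8q − 4 = 14q − 5 ⇒ q = 1/22.

7/11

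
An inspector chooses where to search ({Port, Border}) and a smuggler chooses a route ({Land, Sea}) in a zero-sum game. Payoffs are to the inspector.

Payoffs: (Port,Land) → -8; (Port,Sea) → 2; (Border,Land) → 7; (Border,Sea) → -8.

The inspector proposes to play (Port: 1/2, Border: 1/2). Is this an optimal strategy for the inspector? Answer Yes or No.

Against Land this mix gives (1/2)·(-8) + (1/2)·7 = -1/2.
Against Sea this mix gives (1/2)·2 + (1/2)·(-8) = -3.
The smuggler will play Sea, holding the inspector to -3. Shifting weight toward the row that does better against Sea would raise this floor (the equalizing mix achieves -2 against both Sea and Land), so the proposed strategy is not optimal.

No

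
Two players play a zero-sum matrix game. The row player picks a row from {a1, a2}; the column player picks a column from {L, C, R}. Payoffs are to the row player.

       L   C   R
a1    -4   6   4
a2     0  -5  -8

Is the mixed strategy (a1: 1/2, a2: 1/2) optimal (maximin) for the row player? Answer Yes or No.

Against L this mix gives (1/2)·(-4) + (1/2)·0 = -2.
Against C this mix gives (1/2)·6 + (1/2)·(-5) = 1/2.
Against R this mix gives (1/2)·4 + (1/2)·(-8) = -2.
All of the column player's active replies (L, R) yield -2, and no column does worse for the row player. The mix makes the column player indifferent and guarantees -2, so it is optimal.

Yes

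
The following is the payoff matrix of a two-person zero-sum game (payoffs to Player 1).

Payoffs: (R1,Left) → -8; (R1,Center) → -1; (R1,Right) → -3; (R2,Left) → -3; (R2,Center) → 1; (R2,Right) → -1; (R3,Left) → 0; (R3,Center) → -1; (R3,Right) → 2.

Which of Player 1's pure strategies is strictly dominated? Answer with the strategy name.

R2 gives a strictly higher payoff than R1 against every column: -3 > -8, 1 > -1, -1 > -3.
So R1 is strictly dominated and Player 1 never plays it.

R1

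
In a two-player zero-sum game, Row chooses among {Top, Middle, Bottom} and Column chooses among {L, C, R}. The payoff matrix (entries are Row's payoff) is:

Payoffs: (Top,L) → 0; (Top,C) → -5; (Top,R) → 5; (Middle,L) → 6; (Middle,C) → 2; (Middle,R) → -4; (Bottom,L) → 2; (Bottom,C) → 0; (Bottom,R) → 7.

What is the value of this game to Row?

Row minima: Top → -5, Middle → -4, Bottom → 0; maximin = 0.
Column maxima: L → 6, C → 2, R → 7; minimax = 2.
0 ≠ 2, so there is no saddle point; optimal play is mixed.
Top is strictly dominated by Bottom, so Row never plays it.
L is strictly dominated by C (it gives Row strictly more in every row), so Column never plays it.
On the remaining 2×2 (Middle, Bottom vs C, R):
Let Row play Middle with probability p. Expected payoff against C: 2p + 0(1−p) = 2p; against R: (-4)p + 7(1−p) = −11p + 7.
Setting these equal: 2p = −11p + 7 ⇒ 13p = 7 ⇒ p = 7/13, and the value is (2)·(7/13) = 14/13.
For Column: with q = P(C), equating Middle's and Bottom's payoffs gives 6q − 4 = −7q + 7 ⇒ q = 11/13.

14/13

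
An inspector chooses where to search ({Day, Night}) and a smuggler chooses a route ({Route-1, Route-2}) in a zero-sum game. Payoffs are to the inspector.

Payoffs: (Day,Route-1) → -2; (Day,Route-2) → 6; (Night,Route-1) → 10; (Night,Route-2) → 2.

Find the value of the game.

4

Row minima: Day → -2, Night → 2; maximin = 2.
Column maxima: Route-1 → 10, Route-2 → 6; minimax = 6.
2 ≠ 6, so there is no saddle point; optimal play is mixed.
Let the inspector play Day with probability p. Expected payoff against Route-1: (-2)p + 10(1−p) = −12p + 10; against Route-2: 6p + 2(1−p) = 4p + 2.
Setting these equal: −12p + 10 = 4p + 2 ⇒ −16p = -8 ⇒ p = 1/2, and the value is (-12)·(1/2) + 10 = 4.
For the smuggler: with q = P(Route-1), equating Day's and Night's payoffs gives −8q + 6 = 8q + 2 ⇒ q = 1/4.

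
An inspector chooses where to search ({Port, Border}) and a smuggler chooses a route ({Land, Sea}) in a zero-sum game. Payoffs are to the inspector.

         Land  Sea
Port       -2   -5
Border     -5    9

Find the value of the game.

Row minima: Port → -5, Border → -5; maximin = -5.
Column maxima: Land → -2, Sea → 9; minimax = -2.
-5 ≠ -2, so there is no saddle point; optimal play is mixed.
Let the inspector play Port with probability p. Expected payoff against Land: (-2)p + (-5)(1−p) = 3p − 5; against Sea: (-5)p + 9(1−p) = −14p + 9.
Setting these equal: 3p − 5 = −14p + 9 ⇒ 17p = 14 ⇒ p = 14/17, and the value is (3)·(14/17) − 5 = -43/17.
For the smuggler: with q = P(Land), equating Port's and Border's payoffs gives 3q − 5 = −14q + 9 ⇒ q = 14/17.

-43/17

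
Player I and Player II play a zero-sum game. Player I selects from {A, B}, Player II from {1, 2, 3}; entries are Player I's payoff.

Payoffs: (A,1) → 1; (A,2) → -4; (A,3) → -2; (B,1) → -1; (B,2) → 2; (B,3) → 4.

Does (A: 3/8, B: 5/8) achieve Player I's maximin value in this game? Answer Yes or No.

Yes

Against 1 this mix gives (3/8)·1 + (5/8)·(-1) = -1/4.
Against 2 this mix gives (3/8)·(-4) + (5/8)·2 = -1/4.
Against 3 this mix gives (3/8)·(-2) + (5/8)·4 = 7/4.
All of Player II's active replies (1, 2) yield -1/4, and no column does worse for Player I. The mix makes Player II indifferent and guarantees -1/4, so it is optimal.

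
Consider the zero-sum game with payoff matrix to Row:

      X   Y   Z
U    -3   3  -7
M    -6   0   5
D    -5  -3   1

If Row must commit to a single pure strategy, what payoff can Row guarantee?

-5

Row minima: U → -7, M → -6, D → -5.
The best of these is -5.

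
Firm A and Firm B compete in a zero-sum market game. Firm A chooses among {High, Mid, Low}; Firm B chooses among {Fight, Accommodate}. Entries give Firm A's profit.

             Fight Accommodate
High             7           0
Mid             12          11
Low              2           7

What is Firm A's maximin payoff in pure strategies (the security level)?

11

Row minima: High → 0, Mid → 11, Low → 2.
The best of these is 11.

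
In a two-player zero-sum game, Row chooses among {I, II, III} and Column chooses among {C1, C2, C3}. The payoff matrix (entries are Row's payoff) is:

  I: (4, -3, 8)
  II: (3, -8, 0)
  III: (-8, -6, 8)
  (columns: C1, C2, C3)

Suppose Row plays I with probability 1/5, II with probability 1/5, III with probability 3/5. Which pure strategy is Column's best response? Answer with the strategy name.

C2

If Column plays C1, Row's expected payoff is (1/5)·4 + (1/5)·3 + (3/5)·(-8) = -17/5.
If Column plays C2, Row's expected payoff is (1/5)·(-3) + (1/5)·(-8) + (3/5)·(-6) = -29/5.
If Column plays C3, Row's expected payoff is (1/5)·8 + (1/5)·0 + (3/5)·8 = 32/5.
Column minimizes Row's payoff; the smallest is -29/5, so the best response is C2.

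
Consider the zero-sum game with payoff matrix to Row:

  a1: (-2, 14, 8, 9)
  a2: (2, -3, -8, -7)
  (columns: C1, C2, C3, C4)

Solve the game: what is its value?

0

Row minima: a1 → -2, a2 → -8; maximin = -2.
Column maxima: C1 → 2, C2 → 14, C3 → 8, C4 → 9; minimax = 2.
-2 ≠ 2, so there is no saddle point; optimal play is mixed.
C2 is strictly dominated by C3 (it gives Row strictly more in every row), so Column never plays it.
C4 is strictly dominated by C3 (it gives Row strictly more in every row), so Column never plays it.
On the remaining 2×2 (a1, a2 vs C1, C3):
Let Row play a1 with probability p. Expected payoff against C1: (-2)p + 2(1−p) = −4p + 2; against C3: 8p + (-8)(1−p) = 16p − 8.
Setting these equal: −4p + 2 = 16p − 8 ⇒ −20p = -10 ⇒ p = 1/2, and the value is (-4)·(1/2) + 2 = 0.
For Column: with q = P(C1), equating a1's and a2's payoffs gives −10q + 8 = 10q − 8 ⇒ q = 4/5.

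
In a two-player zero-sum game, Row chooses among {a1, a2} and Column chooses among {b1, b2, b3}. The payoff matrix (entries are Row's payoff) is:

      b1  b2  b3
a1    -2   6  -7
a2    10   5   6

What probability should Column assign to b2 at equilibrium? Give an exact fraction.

Row minima: a1 → -7, a2 → 5; maximin = 5.
Column maxima: b1 → 10, b2 → 6, b3 → 6; minimax = 6.
5 ≠ 6, so there is no saddle point; optimal play is mixed.
b1 is strictly dominated by b3 (it gives Row strictly more in every row), so Column never plays it.
On the remaining 2×2 (a1, a2 vs b2, b3):
Let Row play a1 with probability p. Expected payoff against b2: 6p + 5(1−p) = p + 5; against b3: (-7)p + 6(1−p) = −13p + 6.
Setting these equal: p + 5 = −13p + 6 ⇒ 14p = 1 ⇒ p = 1/14, and the value is (1)·(1/14) + 5 = 71/14.
For Column: with q = P(b2), equating a1's and a2's payoffs gives 13q − 7 = −q + 6 ⇒ q = 13/14.

13/14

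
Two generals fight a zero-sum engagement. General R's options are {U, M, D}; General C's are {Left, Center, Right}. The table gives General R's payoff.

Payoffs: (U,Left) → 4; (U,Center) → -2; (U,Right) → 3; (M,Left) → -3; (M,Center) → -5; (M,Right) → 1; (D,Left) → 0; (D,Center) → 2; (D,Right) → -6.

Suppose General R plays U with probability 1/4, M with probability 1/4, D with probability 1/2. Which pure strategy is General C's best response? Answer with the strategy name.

If General C plays Left, General R's expected payoff is (1/4)·4 + (1/4)·(-3) + (1/2)·0 = 1/4.
If General C plays Center, General R's expected payoff is (1/4)·(-2) + (1/4)·(-5) + (1/2)·2 = -3/4.
If General C plays Right, General R's expected payoff is (1/4)·3 + (1/4)·1 + (1/2)·(-6) = -2.
General C minimizes General R's payoff; the smallest is -2, so the best response is Right.

Right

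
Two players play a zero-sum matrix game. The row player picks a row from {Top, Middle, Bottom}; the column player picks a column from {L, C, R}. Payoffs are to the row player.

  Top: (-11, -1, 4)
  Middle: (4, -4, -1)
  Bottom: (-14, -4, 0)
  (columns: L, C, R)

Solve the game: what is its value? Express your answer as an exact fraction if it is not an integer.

Row minima: Top → -11, Middle → -4, Bottom → -14; maximin = -4.
Column maxima: L → 4, C → -1, R → 4; minimax = -1.
-4 ≠ -1, so there is no saddle point; optimal play is mixed.
Bottom is strictly dominated by Top, so the row player never plays it.
R is strictly dominated by C (it gives the row player strictly more in every row), so the column player never plays it.
On the remaining 2×2 (Top, Middle vs L, C):
Let the row player play Top with probability p. Expected payoff against L: (-11)p + 4(1−p) = −15p + 4; against C: (-1)p + (-4)(1−p) = 3p − 4.
Setting these equal: −15p + 4 = 3p − 4 ⇒ −18p = -8 ⇒ p = 4/9, and the value is (-15)·(4/9) + 4 = -8/3.
For the column player: with q = P(L), equating Top's and Middle's payoffs gives −10q − 1 = 8q − 4 ⇒ q = 1/6.

-8/3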